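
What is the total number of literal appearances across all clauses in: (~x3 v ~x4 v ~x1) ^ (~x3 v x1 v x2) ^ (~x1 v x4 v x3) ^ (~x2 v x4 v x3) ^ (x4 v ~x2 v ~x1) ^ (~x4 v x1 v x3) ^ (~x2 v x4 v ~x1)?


Clause lengths: 3, 3, 3, 3, 3, 3, 3.
Sum = 3 + 3 + 3 + 3 + 3 + 3 + 3 = 21.

21


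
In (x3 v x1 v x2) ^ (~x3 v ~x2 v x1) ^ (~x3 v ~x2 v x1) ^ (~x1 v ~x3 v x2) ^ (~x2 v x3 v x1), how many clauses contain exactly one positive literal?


A definite clause has exactly one positive literal.
Clause 1: 3 positive -> not definite
Clause 2: 1 positive -> definite
Clause 3: 1 positive -> definite
Clause 4: 1 positive -> definite
Clause 5: 2 positive -> not definite
Definite clause count = 3.

3


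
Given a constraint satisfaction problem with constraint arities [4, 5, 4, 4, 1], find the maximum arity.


The arities are: 4, 5, 4, 4, 1.
Scan for the maximum value.
Maximum arity = 5.

5


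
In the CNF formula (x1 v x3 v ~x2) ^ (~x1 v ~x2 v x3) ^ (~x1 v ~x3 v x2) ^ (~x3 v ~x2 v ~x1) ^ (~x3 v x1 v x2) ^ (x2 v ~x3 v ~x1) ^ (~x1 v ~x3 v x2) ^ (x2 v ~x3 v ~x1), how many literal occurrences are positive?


Scan each clause for unnegated literals.
Clause 1: 2 positive; Clause 2: 1 positive; Clause 3: 1 positive; Clause 4: 0 positive; Clause 5: 2 positive; Clause 6: 1 positive; Clause 7: 1 positive; Clause 8: 1 positive.
Total positive literal occurrences = 9.

9


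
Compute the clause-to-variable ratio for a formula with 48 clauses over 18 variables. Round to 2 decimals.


Clause-to-variable ratio = clauses / variables.
48 / 18 = 2.67.

2.67


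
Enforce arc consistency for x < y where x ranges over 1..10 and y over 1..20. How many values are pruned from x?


For the constraint x < y, x needs a supporting value in y's domain.
x can be at most 19 (one less than y's maximum).
Valid x values from domain: 10 out of 10.
Pruned = 10 - 10 = 0.

0


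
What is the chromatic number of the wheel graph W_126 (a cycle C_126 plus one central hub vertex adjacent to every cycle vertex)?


W_126 consists of the cycle C_126 together with a hub vertex adjacent to every cycle vertex.
The cycle C_126 needs 2 colors (even cycle -> 2).
The hub is adjacent to every cycle vertex, so it must receive a new color distinct from all of them.
Chromatic number = 2 + 1 = 3.

3


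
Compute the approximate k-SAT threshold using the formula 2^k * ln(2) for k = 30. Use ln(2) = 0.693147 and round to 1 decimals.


Using the asymptotic formula: threshold ~ 2^k * ln(2).
2^30 = 1073741824.
1073741824 * 0.693147 = 744260924.1.

744260924.1


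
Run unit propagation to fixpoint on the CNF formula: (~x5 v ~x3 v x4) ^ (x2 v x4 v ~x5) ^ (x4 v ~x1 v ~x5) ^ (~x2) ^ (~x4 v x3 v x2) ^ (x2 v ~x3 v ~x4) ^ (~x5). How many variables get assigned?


Unit propagation repeatedly assigns the literal in any unit clause, then simplifies.
Assignments in order: x2 = F, x5 = F.
No further unit clauses remain.
Total variables assigned = 2.

2


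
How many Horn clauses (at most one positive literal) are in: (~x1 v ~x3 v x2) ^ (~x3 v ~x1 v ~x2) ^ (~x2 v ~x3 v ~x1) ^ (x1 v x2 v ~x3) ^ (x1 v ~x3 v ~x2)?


A Horn clause has at most one positive literal.
Clause 1: 1 positive lit(s) -> Horn
Clause 2: 0 positive lit(s) -> Horn
Clause 3: 0 positive lit(s) -> Horn
Clause 4: 2 positive lit(s) -> not Horn
Clause 5: 1 positive lit(s) -> Horn
Total Horn clauses = 4.

4


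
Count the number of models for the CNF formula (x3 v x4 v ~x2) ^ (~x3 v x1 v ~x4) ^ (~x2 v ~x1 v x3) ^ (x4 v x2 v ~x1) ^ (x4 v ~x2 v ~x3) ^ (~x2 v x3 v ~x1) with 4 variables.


Enumerate all 16 truth assignments over 4 variables.
Test each against every clause.
Satisfying assignments found: 7.

7


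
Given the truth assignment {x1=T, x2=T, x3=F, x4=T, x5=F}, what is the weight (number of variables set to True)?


The weight is the number of variables assigned True.
True variables: x1, x2, x4.
Weight = 3.

3


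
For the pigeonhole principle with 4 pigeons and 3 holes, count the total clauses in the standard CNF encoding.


The PHP encoding has two parts:
1) At-least-one-hole clauses: 4 (one per pigeon, each with 3 literals).
2) At-most-one-pigeon-per-hole clauses: 3 holes * C(4,2) = 3 * 6 = 18.
Total clauses = 4 + 18 = 22.

22


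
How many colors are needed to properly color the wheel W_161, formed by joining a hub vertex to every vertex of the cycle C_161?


W_161 consists of the cycle C_161 together with a hub vertex adjacent to every cycle vertex.
The cycle C_161 needs 3 colors (odd cycle -> 3).
The hub is adjacent to every cycle vertex, so it must receive a new color distinct from all of them.
Chromatic number = 3 + 1 = 4.

4


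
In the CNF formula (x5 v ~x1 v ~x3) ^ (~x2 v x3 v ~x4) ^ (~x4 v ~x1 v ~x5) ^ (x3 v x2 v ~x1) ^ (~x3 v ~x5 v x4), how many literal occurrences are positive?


Scan each clause for unnegated literals.
Clause 1: 1 positive; Clause 2: 1 positive; Clause 3: 0 positive; Clause 4: 2 positive; Clause 5: 1 positive.
Total positive literal occurrences = 5.

5


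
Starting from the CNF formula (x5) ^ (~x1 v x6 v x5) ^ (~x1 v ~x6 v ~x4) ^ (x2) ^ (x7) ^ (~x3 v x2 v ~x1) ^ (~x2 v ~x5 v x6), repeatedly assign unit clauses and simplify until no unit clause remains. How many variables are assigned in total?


Unit propagation repeatedly assigns the literal in any unit clause, then simplifies.
Assignments in order: x5 = T, x2 = T, x7 = T, x6 = T.
No further unit clauses remain.
Total variables assigned = 4.

4


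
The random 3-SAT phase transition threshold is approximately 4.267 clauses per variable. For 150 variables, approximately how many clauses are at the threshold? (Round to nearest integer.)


The 3-SAT phase transition occurs at approximately 4.267 clauses per variable.
m = 4.267 * 150 = 640.05.
Rounded to nearest integer: 640.

640


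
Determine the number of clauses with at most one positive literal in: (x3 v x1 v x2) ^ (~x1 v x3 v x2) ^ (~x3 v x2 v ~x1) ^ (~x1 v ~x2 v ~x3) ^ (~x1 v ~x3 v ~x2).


A Horn clause has at most one positive literal.
Clause 1: 3 positive lit(s) -> not Horn
Clause 2: 2 positive lit(s) -> not Horn
Clause 3: 1 positive lit(s) -> Horn
Clause 4: 0 positive lit(s) -> Horn
Clause 5: 0 positive lit(s) -> Horn
Total Horn clauses = 3.

3


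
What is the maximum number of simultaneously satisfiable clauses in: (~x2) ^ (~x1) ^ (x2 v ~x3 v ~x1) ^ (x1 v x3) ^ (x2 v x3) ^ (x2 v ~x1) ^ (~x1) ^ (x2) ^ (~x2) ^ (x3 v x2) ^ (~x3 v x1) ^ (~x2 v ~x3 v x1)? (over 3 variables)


Enumerate all 8 truth assignments.
For each, count how many of the 12 clauses are satisfied.
The formula is not fully satisfiable, so the maximum is below 12.
Maximum simultaneously satisfiable clauses = 10.

10


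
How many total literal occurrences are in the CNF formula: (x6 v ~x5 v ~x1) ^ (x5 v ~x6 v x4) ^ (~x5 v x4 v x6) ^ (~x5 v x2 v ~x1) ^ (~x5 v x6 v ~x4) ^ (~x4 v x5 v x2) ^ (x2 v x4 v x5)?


Clause lengths: 3, 3, 3, 3, 3, 3, 3.
Sum = 3 + 3 + 3 + 3 + 3 + 3 + 3 = 21.

21


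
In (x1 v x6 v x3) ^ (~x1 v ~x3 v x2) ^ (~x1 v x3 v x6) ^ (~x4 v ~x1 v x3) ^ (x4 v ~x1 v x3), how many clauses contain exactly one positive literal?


A definite clause has exactly one positive literal.
Clause 1: 3 positive -> not definite
Clause 2: 1 positive -> definite
Clause 3: 2 positive -> not definite
Clause 4: 1 positive -> definite
Clause 5: 2 positive -> not definite
Definite clause count = 2.

2


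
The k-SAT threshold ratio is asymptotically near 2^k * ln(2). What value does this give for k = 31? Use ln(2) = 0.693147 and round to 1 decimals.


Using the asymptotic formula: threshold ~ 2^k * ln(2).
2^31 = 2147483648.
2147483648 * 0.693147 = 1488521848.2.

1488521848.2


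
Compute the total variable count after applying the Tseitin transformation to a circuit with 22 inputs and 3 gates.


The Tseitin transformation introduces one auxiliary variable per gate.
Total variables = inputs + gates = 22 + 3 = 25.

25


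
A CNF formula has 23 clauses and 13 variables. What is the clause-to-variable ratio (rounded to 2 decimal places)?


Clause-to-variable ratio = clauses / variables.
23 / 13 = 1.77.

1.77


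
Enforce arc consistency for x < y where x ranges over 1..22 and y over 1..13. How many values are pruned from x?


For the constraint x < y, x needs a supporting value in y's domain.
x can be at most 12 (one less than y's maximum).
Valid x values from domain: 12 out of 22.
Pruned = 22 - 12 = 10.

10


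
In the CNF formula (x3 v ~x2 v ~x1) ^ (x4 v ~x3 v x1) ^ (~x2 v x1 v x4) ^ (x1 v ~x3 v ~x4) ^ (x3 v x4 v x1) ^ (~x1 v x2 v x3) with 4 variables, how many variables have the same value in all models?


Find all satisfying assignments: 6 model(s).
Check which variables have the same value in every model.
No variable is fixed across all models.
Backbone size = 0.

0


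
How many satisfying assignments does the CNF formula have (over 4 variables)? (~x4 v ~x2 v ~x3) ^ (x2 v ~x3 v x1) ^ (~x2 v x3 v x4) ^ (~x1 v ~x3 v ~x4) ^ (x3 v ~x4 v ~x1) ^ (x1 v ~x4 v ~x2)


Enumerate all 16 truth assignments over 4 variables.
Test each against every clause.
Satisfying assignments found: 6.

6


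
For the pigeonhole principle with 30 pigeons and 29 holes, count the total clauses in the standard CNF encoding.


The PHP encoding has two parts:
1) At-least-one-hole clauses: 30 (one per pigeon, each with 29 literals).
2) At-most-one-pigeon-per-hole clauses: 29 holes * C(30,2) = 29 * 435 = 12615.
Total clauses = 30 + 12615 = 12645.

12645


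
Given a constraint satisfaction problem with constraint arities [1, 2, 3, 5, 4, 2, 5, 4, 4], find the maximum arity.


The arities are: 1, 2, 3, 5, 4, 2, 5, 4, 4.
Scan for the maximum value.
Maximum arity = 5.

5


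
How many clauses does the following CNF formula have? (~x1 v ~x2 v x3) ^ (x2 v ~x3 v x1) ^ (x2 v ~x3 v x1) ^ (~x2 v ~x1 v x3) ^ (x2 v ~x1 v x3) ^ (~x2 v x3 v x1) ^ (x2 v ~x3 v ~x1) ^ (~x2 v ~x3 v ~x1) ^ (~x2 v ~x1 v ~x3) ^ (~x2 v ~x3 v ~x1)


Each group enclosed in parentheses joined by ^ is one clause.
Counting the conjuncts: 10 clauses.

10


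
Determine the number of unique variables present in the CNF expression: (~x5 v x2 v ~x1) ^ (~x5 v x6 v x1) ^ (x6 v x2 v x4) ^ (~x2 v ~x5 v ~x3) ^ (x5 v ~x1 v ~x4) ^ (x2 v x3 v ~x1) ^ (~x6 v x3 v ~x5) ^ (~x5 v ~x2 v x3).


Identify each distinct variable in the formula.
Variables found: x1, x2, x3, x4, x5, x6.
Total distinct variables = 6.

6


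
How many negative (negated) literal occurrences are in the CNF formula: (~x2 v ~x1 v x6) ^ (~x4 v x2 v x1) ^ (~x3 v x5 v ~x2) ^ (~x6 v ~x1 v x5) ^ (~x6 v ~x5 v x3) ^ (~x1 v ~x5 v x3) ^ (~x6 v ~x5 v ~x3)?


Scan each clause for negated literals.
Clause 1: 2 negative; Clause 2: 1 negative; Clause 3: 2 negative; Clause 4: 2 negative; Clause 5: 2 negative; Clause 6: 2 negative; Clause 7: 3 negative.
Total negative literal occurrences = 14.

14


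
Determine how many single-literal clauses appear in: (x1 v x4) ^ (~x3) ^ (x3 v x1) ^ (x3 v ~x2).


A unit clause contains exactly one literal.
Unit clauses found: (~x3).
Count = 1.

1


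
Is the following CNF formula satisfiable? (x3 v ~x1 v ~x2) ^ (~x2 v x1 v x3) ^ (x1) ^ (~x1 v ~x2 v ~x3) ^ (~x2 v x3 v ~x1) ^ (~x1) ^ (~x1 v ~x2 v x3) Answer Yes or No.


Check all 8 possible truth assignments.
Number of satisfying assignments found: 0.
The formula is unsatisfiable.

No


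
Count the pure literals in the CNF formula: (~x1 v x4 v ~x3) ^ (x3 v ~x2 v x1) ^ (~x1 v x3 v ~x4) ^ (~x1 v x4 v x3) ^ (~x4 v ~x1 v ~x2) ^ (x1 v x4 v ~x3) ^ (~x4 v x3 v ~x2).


A pure literal appears in only one polarity across all clauses.
Pure literals: x2 (negative only).
Count = 1.

1


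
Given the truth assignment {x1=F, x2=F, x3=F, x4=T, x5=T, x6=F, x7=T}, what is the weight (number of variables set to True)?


The weight is the number of variables assigned True.
True variables: x4, x5, x7.
Weight = 3.

3


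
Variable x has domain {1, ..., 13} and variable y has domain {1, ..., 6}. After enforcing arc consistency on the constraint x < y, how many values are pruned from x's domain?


For the constraint x < y, x needs a supporting value in y's domain.
x can be at most 5 (one less than y's maximum).
Valid x values from domain: 5 out of 13.
Pruned = 13 - 5 = 8.

8


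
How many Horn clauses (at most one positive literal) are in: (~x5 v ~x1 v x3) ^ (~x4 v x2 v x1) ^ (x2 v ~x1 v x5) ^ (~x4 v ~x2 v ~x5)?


A Horn clause has at most one positive literal.
Clause 1: 1 positive lit(s) -> Horn
Clause 2: 2 positive lit(s) -> not Horn
Clause 3: 2 positive lit(s) -> not Horn
Clause 4: 0 positive lit(s) -> Horn
Total Horn clauses = 2.

2


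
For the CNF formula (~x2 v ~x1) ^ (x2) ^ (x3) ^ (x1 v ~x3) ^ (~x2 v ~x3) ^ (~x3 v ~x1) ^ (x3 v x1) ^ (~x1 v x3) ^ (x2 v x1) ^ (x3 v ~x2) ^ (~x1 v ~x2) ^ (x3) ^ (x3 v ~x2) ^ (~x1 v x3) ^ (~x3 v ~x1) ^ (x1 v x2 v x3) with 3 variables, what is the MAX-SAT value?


Enumerate all 8 truth assignments.
For each, count how many of the 16 clauses are satisfied.
The formula is not fully satisfiable, so the maximum is below 16.
Maximum simultaneously satisfiable clauses = 14.

14


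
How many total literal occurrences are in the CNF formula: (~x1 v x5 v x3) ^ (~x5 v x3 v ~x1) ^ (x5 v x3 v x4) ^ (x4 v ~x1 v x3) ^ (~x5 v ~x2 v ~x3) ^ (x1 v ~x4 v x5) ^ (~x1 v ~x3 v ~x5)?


Clause lengths: 3, 3, 3, 3, 3, 3, 3.
Sum = 3 + 3 + 3 + 3 + 3 + 3 + 3 = 21.

21


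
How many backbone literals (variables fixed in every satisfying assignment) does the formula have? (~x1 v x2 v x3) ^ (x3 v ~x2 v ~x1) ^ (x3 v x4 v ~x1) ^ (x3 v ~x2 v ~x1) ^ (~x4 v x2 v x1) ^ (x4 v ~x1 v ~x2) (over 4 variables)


Find all satisfying assignments: 9 model(s).
Check which variables have the same value in every model.
No variable is fixed across all models.
Backbone size = 0.

0


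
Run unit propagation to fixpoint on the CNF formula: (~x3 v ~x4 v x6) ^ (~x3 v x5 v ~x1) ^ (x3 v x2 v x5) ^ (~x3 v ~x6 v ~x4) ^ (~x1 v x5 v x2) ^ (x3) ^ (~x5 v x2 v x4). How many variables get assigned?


Unit propagation repeatedly assigns the literal in any unit clause, then simplifies.
Assignments in order: x3 = T.
No further unit clauses remain.
Total variables assigned = 1.

1


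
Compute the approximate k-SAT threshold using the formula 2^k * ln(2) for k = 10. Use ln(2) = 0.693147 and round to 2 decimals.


Using the asymptotic formula: threshold ~ 2^k * ln(2).
2^10 = 1024.
1024 * 0.693147 = 709.78.

709.78


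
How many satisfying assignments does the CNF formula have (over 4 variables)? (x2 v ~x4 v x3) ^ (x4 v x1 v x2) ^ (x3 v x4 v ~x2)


Enumerate all 16 truth assignments over 4 variables.
Test each against every clause.
Satisfying assignments found: 10.

10


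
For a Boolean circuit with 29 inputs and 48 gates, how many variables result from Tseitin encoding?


The Tseitin transformation introduces one auxiliary variable per gate.
Total variables = inputs + gates = 29 + 48 = 77.

77


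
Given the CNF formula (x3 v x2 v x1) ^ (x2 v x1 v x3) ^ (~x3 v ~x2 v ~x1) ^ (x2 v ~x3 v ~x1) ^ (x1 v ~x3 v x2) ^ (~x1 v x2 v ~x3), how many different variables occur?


Identify each distinct variable in the formula.
Variables found: x1, x2, x3.
Total distinct variables = 3.

3


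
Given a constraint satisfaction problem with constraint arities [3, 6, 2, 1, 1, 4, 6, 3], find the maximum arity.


The arities are: 3, 6, 2, 1, 1, 4, 6, 3.
Scan for the maximum value.
Maximum arity = 6.

6


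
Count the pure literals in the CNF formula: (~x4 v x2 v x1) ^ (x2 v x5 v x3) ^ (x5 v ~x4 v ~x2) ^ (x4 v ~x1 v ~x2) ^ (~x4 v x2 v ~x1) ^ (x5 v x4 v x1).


A pure literal appears in only one polarity across all clauses.
Pure literals: x3 (positive only), x5 (positive only).
Count = 2.

2


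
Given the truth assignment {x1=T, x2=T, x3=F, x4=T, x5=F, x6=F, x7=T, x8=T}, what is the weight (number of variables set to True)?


The weight is the number of variables assigned True.
True variables: x1, x2, x4, x7, x8.
Weight = 5.

5


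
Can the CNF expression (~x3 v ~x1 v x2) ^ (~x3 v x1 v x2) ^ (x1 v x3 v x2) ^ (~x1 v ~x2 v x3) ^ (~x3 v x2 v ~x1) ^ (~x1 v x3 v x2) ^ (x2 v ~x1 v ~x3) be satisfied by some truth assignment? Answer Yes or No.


Check all 8 possible truth assignments.
Number of satisfying assignments found: 3.
The formula is satisfiable.

Yes


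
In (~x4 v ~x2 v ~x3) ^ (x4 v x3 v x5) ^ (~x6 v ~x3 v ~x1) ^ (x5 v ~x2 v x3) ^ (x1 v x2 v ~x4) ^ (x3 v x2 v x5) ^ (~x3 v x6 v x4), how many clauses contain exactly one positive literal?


A definite clause has exactly one positive literal.
Clause 1: 0 positive -> not definite
Clause 2: 3 positive -> not definite
Clause 3: 0 positive -> not definite
Clause 4: 2 positive -> not definite
Clause 5: 2 positive -> not definite
Clause 6: 3 positive -> not definite
Clause 7: 2 positive -> not definite
Definite clause count = 0.

0


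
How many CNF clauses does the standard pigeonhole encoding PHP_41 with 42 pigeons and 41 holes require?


The PHP encoding has two parts:
1) At-least-one-hole clauses: 42 (one per pigeon, each with 41 literals).
2) At-most-one-pigeon-per-hole clauses: 41 holes * C(42,2) = 41 * 861 = 35301.
Total clauses = 42 + 35301 = 35343.

35343


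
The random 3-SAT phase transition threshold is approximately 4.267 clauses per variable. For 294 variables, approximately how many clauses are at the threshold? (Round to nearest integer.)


The 3-SAT phase transition occurs at approximately 4.267 clauses per variable.
m = 4.267 * 294 = 1254.498.
Rounded to nearest integer: 1254.

1254


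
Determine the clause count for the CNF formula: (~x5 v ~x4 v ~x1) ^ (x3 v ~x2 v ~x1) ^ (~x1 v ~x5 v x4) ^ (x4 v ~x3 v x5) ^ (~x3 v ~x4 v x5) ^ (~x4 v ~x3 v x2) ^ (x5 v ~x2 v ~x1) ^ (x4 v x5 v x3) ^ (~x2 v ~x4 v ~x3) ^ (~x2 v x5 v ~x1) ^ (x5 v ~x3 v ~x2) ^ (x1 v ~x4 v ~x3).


Each group enclosed in parentheses joined by ^ is one clause.
Counting the conjuncts: 12 clauses.

12


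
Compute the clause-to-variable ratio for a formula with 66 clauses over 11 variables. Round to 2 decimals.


Clause-to-variable ratio = clauses / variables.
66 / 11 = 6.0.

6.0


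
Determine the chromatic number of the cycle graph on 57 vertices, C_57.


An odd cycle cannot be 2-colored: alternating two colors around the cycle returns to the start with a conflict.
Since 57 is odd, three colors are required (and three suffice).
Chromatic number = 3.

3


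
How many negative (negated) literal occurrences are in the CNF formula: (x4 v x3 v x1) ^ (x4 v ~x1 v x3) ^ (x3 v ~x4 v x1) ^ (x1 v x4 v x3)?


Scan each clause for negated literals.
Clause 1: 0 negative; Clause 2: 1 negative; Clause 3: 1 negative; Clause 4: 0 negative.
Total negative literal occurrences = 2.

2


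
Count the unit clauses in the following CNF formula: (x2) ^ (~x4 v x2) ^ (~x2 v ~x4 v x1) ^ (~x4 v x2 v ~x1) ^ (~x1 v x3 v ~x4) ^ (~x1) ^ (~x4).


A unit clause contains exactly one literal.
Unit clauses found: (x2), (~x1), (~x4).
Count = 3.

3


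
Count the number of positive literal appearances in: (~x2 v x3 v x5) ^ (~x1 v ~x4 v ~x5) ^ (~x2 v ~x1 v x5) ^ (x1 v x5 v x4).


Scan each clause for unnegated literals.
Clause 1: 2 positive; Clause 2: 0 positive; Clause 3: 1 positive; Clause 4: 3 positive.
Total positive literal occurrences = 6.

6


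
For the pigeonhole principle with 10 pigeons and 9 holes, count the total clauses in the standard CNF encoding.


The PHP encoding has two parts:
1) At-least-one-hole clauses: 10 (one per pigeon, each with 9 literals).
2) At-most-one-pigeon-per-hole clauses: 9 holes * C(10,2) = 9 * 45 = 405.
Total clauses = 10 + 405 = 415.

415


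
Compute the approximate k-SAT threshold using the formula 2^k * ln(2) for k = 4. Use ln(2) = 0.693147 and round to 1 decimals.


Using the asymptotic formula: threshold ~ 2^k * ln(2).
2^4 = 16.
16 * 0.693147 = 11.1.

11.1


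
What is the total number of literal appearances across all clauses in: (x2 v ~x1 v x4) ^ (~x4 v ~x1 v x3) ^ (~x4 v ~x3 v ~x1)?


Clause lengths: 3, 3, 3.
Sum = 3 + 3 + 3 = 9.

9


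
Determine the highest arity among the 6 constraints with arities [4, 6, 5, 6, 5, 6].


The arities are: 4, 6, 5, 6, 5, 6.
Scan for the maximum value.
Maximum arity = 6.

6


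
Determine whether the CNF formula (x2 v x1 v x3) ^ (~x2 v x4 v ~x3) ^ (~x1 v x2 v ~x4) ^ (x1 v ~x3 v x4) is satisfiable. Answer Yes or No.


Check all 16 possible truth assignments.
Number of satisfying assignments found: 9.
The formula is satisfiable.

Yes


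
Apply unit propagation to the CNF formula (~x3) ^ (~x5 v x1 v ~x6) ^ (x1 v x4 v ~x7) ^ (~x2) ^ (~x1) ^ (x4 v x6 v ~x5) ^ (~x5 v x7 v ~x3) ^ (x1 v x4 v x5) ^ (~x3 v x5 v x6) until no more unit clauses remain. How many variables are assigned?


Unit propagation repeatedly assigns the literal in any unit clause, then simplifies.
Assignments in order: x3 = F, x2 = F, x1 = F.
No further unit clauses remain.
Total variables assigned = 3.

3


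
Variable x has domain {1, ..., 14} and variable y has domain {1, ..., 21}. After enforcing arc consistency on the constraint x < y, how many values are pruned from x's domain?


For the constraint x < y, x needs a supporting value in y's domain.
x can be at most 20 (one less than y's maximum).
Valid x values from domain: 14 out of 14.
Pruned = 14 - 14 = 0.

0


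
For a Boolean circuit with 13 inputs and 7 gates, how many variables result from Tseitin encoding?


The Tseitin transformation introduces one auxiliary variable per gate.
Total variables = inputs + gates = 13 + 7 = 20.

20


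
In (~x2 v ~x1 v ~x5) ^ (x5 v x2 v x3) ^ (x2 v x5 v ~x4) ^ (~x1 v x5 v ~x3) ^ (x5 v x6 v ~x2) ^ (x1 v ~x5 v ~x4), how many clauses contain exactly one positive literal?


A definite clause has exactly one positive literal.
Clause 1: 0 positive -> not definite
Clause 2: 3 positive -> not definite
Clause 3: 2 positive -> not definite
Clause 4: 1 positive -> definite
Clause 5: 2 positive -> not definite
Clause 6: 1 positive -> definite
Definite clause count = 2.

2


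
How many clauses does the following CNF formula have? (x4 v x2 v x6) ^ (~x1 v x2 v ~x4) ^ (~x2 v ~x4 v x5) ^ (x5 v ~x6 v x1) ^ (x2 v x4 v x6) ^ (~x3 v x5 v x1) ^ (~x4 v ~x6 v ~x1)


Each group enclosed in parentheses joined by ^ is one clause.
Counting the conjuncts: 7 clauses.

7


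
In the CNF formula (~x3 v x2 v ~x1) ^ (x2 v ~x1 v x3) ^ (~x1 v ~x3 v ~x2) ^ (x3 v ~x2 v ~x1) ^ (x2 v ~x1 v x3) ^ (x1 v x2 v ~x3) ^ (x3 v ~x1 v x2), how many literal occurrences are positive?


Scan each clause for unnegated literals.
Clause 1: 1 positive; Clause 2: 2 positive; Clause 3: 0 positive; Clause 4: 1 positive; Clause 5: 2 positive; Clause 6: 2 positive; Clause 7: 2 positive.
Total positive literal occurrences = 10.

10


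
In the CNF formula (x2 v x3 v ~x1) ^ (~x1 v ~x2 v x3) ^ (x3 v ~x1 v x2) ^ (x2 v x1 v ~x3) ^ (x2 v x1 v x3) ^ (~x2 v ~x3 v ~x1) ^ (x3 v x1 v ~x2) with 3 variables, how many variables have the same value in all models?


Find all satisfying assignments: 2 model(s).
Check which variables have the same value in every model.
Fixed variables: x3=T.
Backbone size = 1.

1


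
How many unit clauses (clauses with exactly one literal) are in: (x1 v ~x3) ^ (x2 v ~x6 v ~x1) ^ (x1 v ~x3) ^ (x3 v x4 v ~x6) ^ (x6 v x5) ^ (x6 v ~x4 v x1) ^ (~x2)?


A unit clause contains exactly one literal.
Unit clauses found: (~x2).
Count = 1.

1


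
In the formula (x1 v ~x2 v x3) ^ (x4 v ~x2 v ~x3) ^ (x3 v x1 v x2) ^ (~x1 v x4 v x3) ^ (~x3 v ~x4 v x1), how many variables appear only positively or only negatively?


A pure literal appears in only one polarity across all clauses.
No pure literals found.
Count = 0.

0


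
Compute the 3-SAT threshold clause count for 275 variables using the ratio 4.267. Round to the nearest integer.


The 3-SAT phase transition occurs at approximately 4.267 clauses per variable.
m = 4.267 * 275 = 1173.425.
Rounded to nearest integer: 1173.

1173


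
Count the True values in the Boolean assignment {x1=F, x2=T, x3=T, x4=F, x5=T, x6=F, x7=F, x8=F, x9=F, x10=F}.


The weight is the number of variables assigned True.
True variables: x2, x3, x5.
Weight = 3.

3


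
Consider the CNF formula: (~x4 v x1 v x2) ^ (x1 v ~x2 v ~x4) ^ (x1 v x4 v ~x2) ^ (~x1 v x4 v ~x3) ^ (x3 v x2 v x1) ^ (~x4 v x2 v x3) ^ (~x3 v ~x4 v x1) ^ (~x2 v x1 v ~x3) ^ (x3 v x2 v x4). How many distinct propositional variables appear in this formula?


Identify each distinct variable in the formula.
Variables found: x1, x2, x3, x4.
Total distinct variables = 4.

4


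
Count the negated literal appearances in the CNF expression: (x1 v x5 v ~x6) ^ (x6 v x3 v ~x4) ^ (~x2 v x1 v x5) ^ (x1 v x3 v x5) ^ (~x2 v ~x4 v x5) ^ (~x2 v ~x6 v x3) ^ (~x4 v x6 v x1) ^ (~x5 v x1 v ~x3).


Scan each clause for negated literals.
Clause 1: 1 negative; Clause 2: 1 negative; Clause 3: 1 negative; Clause 4: 0 negative; Clause 5: 2 negative; Clause 6: 2 negative; Clause 7: 1 negative; Clause 8: 2 negative.
Total negative literal occurrences = 10.

10


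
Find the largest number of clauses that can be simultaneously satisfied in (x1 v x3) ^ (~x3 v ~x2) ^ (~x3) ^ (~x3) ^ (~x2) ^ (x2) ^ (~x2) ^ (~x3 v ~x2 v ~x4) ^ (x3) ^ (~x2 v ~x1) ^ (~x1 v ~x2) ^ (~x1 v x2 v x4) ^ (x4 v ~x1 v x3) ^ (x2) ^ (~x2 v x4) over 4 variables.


Enumerate all 16 truth assignments.
For each, count how many of the 15 clauses are satisfied.
The formula is not fully satisfiable, so the maximum is below 15.
Maximum simultaneously satisfiable clauses = 12.

12


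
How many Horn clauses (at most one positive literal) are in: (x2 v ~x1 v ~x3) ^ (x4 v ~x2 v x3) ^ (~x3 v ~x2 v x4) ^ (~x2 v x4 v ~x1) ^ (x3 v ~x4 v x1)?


A Horn clause has at most one positive literal.
Clause 1: 1 positive lit(s) -> Horn
Clause 2: 2 positive lit(s) -> not Horn
Clause 3: 1 positive lit(s) -> Horn
Clause 4: 1 positive lit(s) -> Horn
Clause 5: 2 positive lit(s) -> not Horn
Total Horn clauses = 3.

3


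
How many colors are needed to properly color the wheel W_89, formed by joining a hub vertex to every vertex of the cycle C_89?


W_89 consists of the cycle C_89 together with a hub vertex adjacent to every cycle vertex.
The cycle C_89 needs 3 colors (odd cycle -> 3).
The hub is adjacent to every cycle vertex, so it must receive a new color distinct from all of them.
Chromatic number = 3 + 1 = 4.

4


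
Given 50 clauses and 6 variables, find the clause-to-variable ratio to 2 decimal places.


Clause-to-variable ratio = clauses / variables.
50 / 6 = 8.33.

8.33


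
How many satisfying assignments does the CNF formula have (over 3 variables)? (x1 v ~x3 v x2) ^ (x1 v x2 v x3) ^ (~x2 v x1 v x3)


Enumerate all 8 truth assignments over 3 variables.
Test each against every clause.
Satisfying assignments found: 5.

5


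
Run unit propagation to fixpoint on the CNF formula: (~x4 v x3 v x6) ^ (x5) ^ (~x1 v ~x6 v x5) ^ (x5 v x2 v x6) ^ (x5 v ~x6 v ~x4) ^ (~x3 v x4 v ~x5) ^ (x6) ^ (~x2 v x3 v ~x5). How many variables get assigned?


Unit propagation repeatedly assigns the literal in any unit clause, then simplifies.
Assignments in order: x5 = T, x6 = T.
No further unit clauses remain.
Total variables assigned = 2.

2


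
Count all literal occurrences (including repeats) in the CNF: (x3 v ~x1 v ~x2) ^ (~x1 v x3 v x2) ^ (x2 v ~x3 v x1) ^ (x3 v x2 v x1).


Clause lengths: 3, 3, 3, 3.
Sum = 3 + 3 + 3 + 3 = 12.

12


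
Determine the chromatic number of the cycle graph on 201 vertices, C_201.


An odd cycle cannot be 2-colored: alternating two colors around the cycle returns to the start with a conflict.
Since 201 is odd, three colors are required (and three suffice).
Chromatic number = 3.

3


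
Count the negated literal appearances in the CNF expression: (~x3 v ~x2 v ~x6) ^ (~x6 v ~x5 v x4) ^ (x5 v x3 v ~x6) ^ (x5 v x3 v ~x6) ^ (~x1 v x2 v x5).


Scan each clause for negated literals.
Clause 1: 3 negative; Clause 2: 2 negative; Clause 3: 1 negative; Clause 4: 1 negative; Clause 5: 1 negative.
Total negative literal occurrences = 8.

8


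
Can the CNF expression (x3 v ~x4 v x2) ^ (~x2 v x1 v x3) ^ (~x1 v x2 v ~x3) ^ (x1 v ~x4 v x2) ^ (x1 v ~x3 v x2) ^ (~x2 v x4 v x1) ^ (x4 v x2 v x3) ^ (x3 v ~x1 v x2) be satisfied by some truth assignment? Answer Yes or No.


Check all 16 possible truth assignments.
Number of satisfying assignments found: 5.
The formula is satisfiable.

Yes


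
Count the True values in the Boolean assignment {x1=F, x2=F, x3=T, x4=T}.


The weight is the number of variables assigned True.
True variables: x3, x4.
Weight = 2.

2


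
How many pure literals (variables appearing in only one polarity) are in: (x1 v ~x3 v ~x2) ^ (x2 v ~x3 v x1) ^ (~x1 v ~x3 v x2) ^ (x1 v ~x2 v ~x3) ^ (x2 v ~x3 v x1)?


A pure literal appears in only one polarity across all clauses.
Pure literals: x3 (negative only).
Count = 1.

1


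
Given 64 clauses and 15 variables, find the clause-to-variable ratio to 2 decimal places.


Clause-to-variable ratio = clauses / variables.
64 / 15 = 4.27.

4.27


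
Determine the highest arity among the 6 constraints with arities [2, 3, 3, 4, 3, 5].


The arities are: 2, 3, 3, 4, 3, 5.
Scan for the maximum value.
Maximum arity = 5.

5


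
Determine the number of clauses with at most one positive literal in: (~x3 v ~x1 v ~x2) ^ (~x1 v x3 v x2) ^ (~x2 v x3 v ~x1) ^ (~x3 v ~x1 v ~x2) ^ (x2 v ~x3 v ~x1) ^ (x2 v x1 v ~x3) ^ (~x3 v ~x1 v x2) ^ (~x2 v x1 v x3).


A Horn clause has at most one positive literal.
Clause 1: 0 positive lit(s) -> Horn
Clause 2: 2 positive lit(s) -> not Horn
Clause 3: 1 positive lit(s) -> Horn
Clause 4: 0 positive lit(s) -> Horn
Clause 5: 1 positive lit(s) -> Horn
Clause 6: 2 positive lit(s) -> not Horn
Clause 7: 1 positive lit(s) -> Horn
Clause 8: 2 positive lit(s) -> not Horn
Total Horn clauses = 5.

5


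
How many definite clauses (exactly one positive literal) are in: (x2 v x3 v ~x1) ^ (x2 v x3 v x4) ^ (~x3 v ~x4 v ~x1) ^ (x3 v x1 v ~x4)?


A definite clause has exactly one positive literal.
Clause 1: 2 positive -> not definite
Clause 2: 3 positive -> not definite
Clause 3: 0 positive -> not definite
Clause 4: 2 positive -> not definite
Definite clause count = 0.

0


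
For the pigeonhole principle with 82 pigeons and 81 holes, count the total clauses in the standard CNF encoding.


The PHP encoding has two parts:
1) At-least-one-hole clauses: 82 (one per pigeon, each with 81 literals).
2) At-most-one-pigeon-per-hole clauses: 81 holes * C(82,2) = 81 * 3321 = 269001.
Total clauses = 82 + 269001 = 269083.

269083


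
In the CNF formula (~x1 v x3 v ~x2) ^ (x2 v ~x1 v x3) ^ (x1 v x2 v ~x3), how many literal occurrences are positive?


Scan each clause for unnegated literals.
Clause 1: 1 positive; Clause 2: 2 positive; Clause 3: 2 positive.
Total positive literal occurrences = 5.

5


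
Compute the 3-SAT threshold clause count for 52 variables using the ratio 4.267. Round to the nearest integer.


The 3-SAT phase transition occurs at approximately 4.267 clauses per variable.
m = 4.267 * 52 = 221.884.
Rounded to nearest integer: 222.

222


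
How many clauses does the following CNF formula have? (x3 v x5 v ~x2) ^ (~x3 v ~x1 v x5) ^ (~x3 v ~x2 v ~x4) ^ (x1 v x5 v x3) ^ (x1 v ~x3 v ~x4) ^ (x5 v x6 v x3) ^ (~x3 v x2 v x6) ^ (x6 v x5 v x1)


Each group enclosed in parentheses joined by ^ is one clause.
Counting the conjuncts: 8 clauses.

8


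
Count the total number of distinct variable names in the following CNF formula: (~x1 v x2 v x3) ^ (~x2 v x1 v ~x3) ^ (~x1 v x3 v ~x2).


Identify each distinct variable in the formula.
Variables found: x1, x2, x3.
Total distinct variables = 3.

3


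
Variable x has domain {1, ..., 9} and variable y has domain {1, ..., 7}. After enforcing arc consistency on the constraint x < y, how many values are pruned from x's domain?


For the constraint x < y, x needs a supporting value in y's domain.
x can be at most 6 (one less than y's maximum).
Valid x values from domain: 6 out of 9.
Pruned = 9 - 6 = 3.

3


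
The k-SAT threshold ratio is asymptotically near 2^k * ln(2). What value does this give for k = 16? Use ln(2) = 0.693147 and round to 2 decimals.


Using the asymptotic formula: threshold ~ 2^k * ln(2).
2^16 = 65536.
65536 * 0.693147 = 45426.08.

45426.08


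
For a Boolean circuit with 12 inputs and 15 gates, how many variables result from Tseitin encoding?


The Tseitin transformation introduces one auxiliary variable per gate.
Total variables = inputs + gates = 12 + 15 = 27.

27


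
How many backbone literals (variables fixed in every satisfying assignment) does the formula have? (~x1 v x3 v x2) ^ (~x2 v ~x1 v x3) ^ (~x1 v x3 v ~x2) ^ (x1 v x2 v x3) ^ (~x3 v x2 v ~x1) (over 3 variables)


Find all satisfying assignments: 4 model(s).
Check which variables have the same value in every model.
No variable is fixed across all models.
Backbone size = 0.

0


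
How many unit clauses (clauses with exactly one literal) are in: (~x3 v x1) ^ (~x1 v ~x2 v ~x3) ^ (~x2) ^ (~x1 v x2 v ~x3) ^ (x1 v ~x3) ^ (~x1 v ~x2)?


A unit clause contains exactly one literal.
Unit clauses found: (~x2).
Count = 1.

1


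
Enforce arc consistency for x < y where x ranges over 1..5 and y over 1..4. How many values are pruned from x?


For the constraint x < y, x needs a supporting value in y's domain.
x can be at most 3 (one less than y's maximum).
Valid x values from domain: 3 out of 5.
Pruned = 5 - 3 = 2.

2


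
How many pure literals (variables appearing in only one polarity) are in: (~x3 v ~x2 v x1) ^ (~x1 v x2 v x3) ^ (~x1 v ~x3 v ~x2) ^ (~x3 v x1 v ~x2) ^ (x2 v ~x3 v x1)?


A pure literal appears in only one polarity across all clauses.
No pure literals found.
Count = 0.

0


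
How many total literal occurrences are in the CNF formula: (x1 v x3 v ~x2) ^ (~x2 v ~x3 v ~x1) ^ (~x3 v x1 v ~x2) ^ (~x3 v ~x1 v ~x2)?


Clause lengths: 3, 3, 3, 3.
Sum = 3 + 3 + 3 + 3 = 12.

12


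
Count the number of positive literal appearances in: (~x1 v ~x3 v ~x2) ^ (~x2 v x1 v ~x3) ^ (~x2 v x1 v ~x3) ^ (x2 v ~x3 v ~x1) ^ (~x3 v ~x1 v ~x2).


Scan each clause for unnegated literals.
Clause 1: 0 positive; Clause 2: 1 positive; Clause 3: 1 positive; Clause 4: 1 positive; Clause 5: 0 positive.
Total positive literal occurrences = 3.

3


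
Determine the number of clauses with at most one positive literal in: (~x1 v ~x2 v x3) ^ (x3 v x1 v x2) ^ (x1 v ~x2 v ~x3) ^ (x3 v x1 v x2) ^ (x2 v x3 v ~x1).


A Horn clause has at most one positive literal.
Clause 1: 1 positive lit(s) -> Horn
Clause 2: 3 positive lit(s) -> not Horn
Clause 3: 1 positive lit(s) -> Horn
Clause 4: 3 positive lit(s) -> not Horn
Clause 5: 2 positive lit(s) -> not Horn
Total Horn clauses = 2.

2


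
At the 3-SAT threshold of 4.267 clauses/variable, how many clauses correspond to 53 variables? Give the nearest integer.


The 3-SAT phase transition occurs at approximately 4.267 clauses per variable.
m = 4.267 * 53 = 226.151.
Rounded to nearest integer: 226.

226


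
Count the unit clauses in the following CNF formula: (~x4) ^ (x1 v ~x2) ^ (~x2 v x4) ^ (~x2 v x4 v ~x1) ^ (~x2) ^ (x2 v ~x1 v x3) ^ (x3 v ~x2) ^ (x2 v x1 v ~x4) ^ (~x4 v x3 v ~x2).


A unit clause contains exactly one literal.
Unit clauses found: (~x4), (~x2).
Count = 2.

2


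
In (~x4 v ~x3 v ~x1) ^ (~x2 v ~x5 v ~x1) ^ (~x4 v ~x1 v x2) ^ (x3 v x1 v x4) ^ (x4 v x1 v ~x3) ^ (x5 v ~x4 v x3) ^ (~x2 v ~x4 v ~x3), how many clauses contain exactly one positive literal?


A definite clause has exactly one positive literal.
Clause 1: 0 positive -> not definite
Clause 2: 0 positive -> not definite
Clause 3: 1 positive -> definite
Clause 4: 3 positive -> not definite
Clause 5: 2 positive -> not definite
Clause 6: 2 positive -> not definite
Clause 7: 0 positive -> not definite
Definite clause count = 1.

1


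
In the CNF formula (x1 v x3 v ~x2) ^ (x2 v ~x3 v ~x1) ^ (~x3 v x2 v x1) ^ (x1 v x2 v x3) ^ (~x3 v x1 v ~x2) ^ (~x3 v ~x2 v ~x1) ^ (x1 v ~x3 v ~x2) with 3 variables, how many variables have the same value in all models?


Find all satisfying assignments: 2 model(s).
Check which variables have the same value in every model.
Fixed variables: x1=T, x3=F.
Backbone size = 2.

2


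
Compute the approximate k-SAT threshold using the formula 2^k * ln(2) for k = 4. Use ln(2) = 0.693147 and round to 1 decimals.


Using the asymptotic formula: threshold ~ 2^k * ln(2).
2^4 = 16.
16 * 0.693147 = 11.1.

11.1


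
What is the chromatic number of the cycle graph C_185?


An odd cycle cannot be 2-colored: alternating two colors around the cycle returns to the start with a conflict.
Since 185 is odd, three colors are required (and three suffice).
Chromatic number = 3.

3


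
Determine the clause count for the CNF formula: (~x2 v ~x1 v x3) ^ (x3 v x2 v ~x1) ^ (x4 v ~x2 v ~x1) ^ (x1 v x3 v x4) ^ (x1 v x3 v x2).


Each group enclosed in parentheses joined by ^ is one clause.
Counting the conjuncts: 5 clauses.

5


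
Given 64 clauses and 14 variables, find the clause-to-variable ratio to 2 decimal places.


Clause-to-variable ratio = clauses / variables.
64 / 14 = 4.57.

4.57


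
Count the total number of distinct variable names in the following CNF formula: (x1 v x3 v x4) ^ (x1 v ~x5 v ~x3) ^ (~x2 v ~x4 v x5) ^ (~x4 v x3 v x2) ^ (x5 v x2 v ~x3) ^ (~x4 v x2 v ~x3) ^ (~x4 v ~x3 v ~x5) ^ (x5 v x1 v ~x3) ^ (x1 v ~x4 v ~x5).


Identify each distinct variable in the formula.
Variables found: x1, x2, x3, x4, x5.
Total distinct variables = 5.

5


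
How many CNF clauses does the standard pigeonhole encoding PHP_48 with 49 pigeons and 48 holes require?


The PHP encoding has two parts:
1) At-least-one-hole clauses: 49 (one per pigeon, each with 48 literals).
2) At-most-one-pigeon-per-hole clauses: 48 holes * C(49,2) = 48 * 1176 = 56448.
Total clauses = 49 + 56448 = 56497.

56497


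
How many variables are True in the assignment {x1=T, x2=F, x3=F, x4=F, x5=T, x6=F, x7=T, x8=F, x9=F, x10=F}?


The weight is the number of variables assigned True.
True variables: x1, x5, x7.
Weight = 3.

3


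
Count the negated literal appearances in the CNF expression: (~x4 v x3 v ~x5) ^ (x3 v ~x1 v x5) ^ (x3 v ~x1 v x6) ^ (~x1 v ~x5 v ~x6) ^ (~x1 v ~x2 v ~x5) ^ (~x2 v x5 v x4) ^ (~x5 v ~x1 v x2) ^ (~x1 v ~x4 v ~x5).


Scan each clause for negated literals.
Clause 1: 2 negative; Clause 2: 1 negative; Clause 3: 1 negative; Clause 4: 3 negative; Clause 5: 3 negative; Clause 6: 1 negative; Clause 7: 2 negative; Clause 8: 3 negative.
Total negative literal occurrences = 16.

16


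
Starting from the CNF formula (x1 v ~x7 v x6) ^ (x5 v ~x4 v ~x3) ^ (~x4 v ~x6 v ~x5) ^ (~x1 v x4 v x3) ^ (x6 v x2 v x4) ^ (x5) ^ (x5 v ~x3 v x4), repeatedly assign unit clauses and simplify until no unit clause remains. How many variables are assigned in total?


Unit propagation repeatedly assigns the literal in any unit clause, then simplifies.
Assignments in order: x5 = T.
No further unit clauses remain.
Total variables assigned = 1.

1


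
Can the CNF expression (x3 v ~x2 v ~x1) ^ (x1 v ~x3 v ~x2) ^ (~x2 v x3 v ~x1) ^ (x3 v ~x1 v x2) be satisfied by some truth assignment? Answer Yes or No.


Check all 8 possible truth assignments.
Number of satisfying assignments found: 5.
The formula is satisfiable.

Yes


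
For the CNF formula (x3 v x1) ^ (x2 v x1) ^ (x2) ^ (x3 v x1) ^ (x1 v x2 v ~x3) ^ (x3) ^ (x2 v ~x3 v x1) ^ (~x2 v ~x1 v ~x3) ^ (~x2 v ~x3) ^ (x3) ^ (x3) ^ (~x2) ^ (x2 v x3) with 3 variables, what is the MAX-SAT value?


Enumerate all 8 truth assignments.
For each, count how many of the 13 clauses are satisfied.
The formula is not fully satisfiable, so the maximum is below 13.
Maximum simultaneously satisfiable clauses = 12.

12


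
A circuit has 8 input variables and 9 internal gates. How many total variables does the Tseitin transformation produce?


The Tseitin transformation introduces one auxiliary variable per gate.
Total variables = inputs + gates = 8 + 9 = 17.

17
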